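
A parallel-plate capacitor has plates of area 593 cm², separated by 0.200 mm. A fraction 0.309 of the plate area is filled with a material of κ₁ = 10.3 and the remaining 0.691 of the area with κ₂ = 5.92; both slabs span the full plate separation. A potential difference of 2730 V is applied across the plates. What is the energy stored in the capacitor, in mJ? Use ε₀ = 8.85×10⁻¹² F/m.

U ≈ 71.1 mJ

A = 593 cm² = 5.93×10⁻² m².
Side-by-side slabs ⇒ two capacitors in parallel, each spanning the full gap.
C₁ = κ₁ε₀A₁/d = 10.3 × 8.85×10⁻¹² × 1.83×10⁻² / 2.00×10⁻⁴ = 8.35×10⁻⁹ F.
C₂ = κ₂ε₀A₂/d = 5.92 × 8.85×10⁻¹² × 4.10×10⁻² / 2.00×10⁻⁴ = 1.07×10⁻⁸ F.
C = C₁ + C₂ = 1.91×10⁻⁸ F.
U = ½CV² = ½ × 1.91×10⁻⁸ × (2730)² = 7.11×10⁻² J.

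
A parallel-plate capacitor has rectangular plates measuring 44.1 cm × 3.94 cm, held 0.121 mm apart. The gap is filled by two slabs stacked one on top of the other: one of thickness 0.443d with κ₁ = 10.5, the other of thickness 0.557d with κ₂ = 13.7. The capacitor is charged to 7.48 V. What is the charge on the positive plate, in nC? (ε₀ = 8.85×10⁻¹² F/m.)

A = 44.1 × 3.94 cm² = 1.74×10⁻² m².
Stacked slabs ⇒ two capacitors in series, each with the full plate area.
C₁ = κ₁ε₀A/d₁ = 10.5 × 8.85×10⁻¹² × 1.74×10⁻² / 5.36×10⁻⁵ = 3.01×10⁻⁸ F.
C₂ = κ₂ε₀A/d₂ = 13.7 × 8.85×10⁻¹² × 1.74×10⁻² / 6.74×10⁻⁵ = 3.13×10⁻⁸ F.
C = (1/C₁ + 1/C₂)⁻¹ = 1.53×10⁻⁸ F.
Q = CV = 1.53×10⁻⁸ × 7.48 = 1.15×10⁻⁷ C.

Q ≈ 115 nC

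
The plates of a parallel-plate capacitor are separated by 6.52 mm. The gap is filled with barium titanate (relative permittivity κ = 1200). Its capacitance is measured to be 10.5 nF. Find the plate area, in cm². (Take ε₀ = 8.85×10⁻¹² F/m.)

64.5 cm²

A = Cd/(κε₀) = 1.05×10⁻⁸ × 6.52×10⁻³ / (1200 × 8.85×10⁻¹²) = 6.45×10⁻³ m².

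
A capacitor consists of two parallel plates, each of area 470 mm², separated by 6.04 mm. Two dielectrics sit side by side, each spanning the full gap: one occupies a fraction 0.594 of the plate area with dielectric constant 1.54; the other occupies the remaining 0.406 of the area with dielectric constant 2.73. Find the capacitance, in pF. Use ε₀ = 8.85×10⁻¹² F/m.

A = 470 mm² = 4.70×10⁻⁴ m².
Side-by-side slabs ⇒ two capacitors in parallel, each spanning the full gap.
C₁ = κ₁ε₀A₁/d = 1.54 × 8.85×10⁻¹² × 2.79×10⁻⁴ / 6.04×10⁻³ = 6.30×10⁻¹³ F.
C₂ = κ₂ε₀A₂/d = 2.73 × 8.85×10⁻¹² × 1.91×10⁻⁴ / 6.04×10⁻³ = 7.63×10⁻¹³ F.
C = C₁ + C₂ = 1.39×10⁻¹² F.

C ≈ 1.39 pF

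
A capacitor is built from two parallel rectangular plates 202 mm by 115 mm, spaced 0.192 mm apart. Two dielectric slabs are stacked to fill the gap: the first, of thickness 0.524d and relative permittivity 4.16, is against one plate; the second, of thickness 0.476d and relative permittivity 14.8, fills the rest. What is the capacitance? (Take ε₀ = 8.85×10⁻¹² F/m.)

C ≈ 6.77 nF

A = 202 × 115 mm² = 2.32×10⁻² m².
Stacked slabs ⇒ two capacitors in series, each with the full plate area.
C₁ = κ₁ε₀A/d₁ = 4.16 × 8.85×10⁻¹² × 2.32×10⁻² / 1.01×10⁻⁴ = 8.50×10⁻⁹ F.
C₂ = κ₂ε₀A/d₂ = 14.8 × 8.85×10⁻¹² × 2.32×10⁻² / 9.14×10⁻⁵ = 3.33×10⁻⁸ F.
C = (1/C₁ + 1/C₂)⁻¹ = 6.77×10⁻⁹ F.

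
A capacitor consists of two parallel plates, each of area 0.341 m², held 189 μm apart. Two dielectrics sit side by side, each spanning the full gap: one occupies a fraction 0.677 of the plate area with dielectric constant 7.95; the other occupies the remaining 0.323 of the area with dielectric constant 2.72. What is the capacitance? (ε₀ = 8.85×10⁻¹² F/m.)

C ≈ 100.0 nF

Side-by-side slabs ⇒ two capacitors in parallel, each spanning the full gap.
C₁ = κ₁ε₀A₁/d = 7.95 × 8.85×10⁻¹² × 0.231 / 1.89×10⁻⁴ = 8.59×10⁻⁸ F.
C₂ = κ₂ε₀A₂/d = 2.72 × 8.85×10⁻¹² × 0.110 / 1.89×10⁻⁴ = 1.40×10⁻⁸ F.
C = C₁ + C₂ = 10.00×10⁻⁸ F.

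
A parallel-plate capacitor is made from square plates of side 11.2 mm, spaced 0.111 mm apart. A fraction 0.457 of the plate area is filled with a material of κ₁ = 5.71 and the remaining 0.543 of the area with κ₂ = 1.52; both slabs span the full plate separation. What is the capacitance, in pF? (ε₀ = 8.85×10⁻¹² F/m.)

34.4 pF

A = (11.2 mm)² = 1.25×10⁻⁴ m².
Side-by-side slabs ⇒ two capacitors in parallel, each spanning the full gap.
C₁ = κ₁ε₀A₁/d = 5.71 × 8.85×10⁻¹² × 5.73×10⁻⁵ / 1.11×10⁻⁴ = 2.61×10⁻¹¹ F.
C₂ = κ₂ε₀A₂/d = 1.52 × 8.85×10⁻¹² × 6.81×10⁻⁵ / 1.11×10⁻⁴ = 8.25×10⁻¹² F.
C = C₁ + C₂ = 3.44×10⁻¹¹ F.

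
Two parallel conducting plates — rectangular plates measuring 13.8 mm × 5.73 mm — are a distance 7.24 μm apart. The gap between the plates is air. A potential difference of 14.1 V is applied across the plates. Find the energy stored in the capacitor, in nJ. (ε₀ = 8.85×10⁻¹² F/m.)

A = 13.8 × 5.73 mm² = 7.91×10⁻⁵ m².
C = ε₀A/d = 8.85×10⁻¹² × 7.91×10⁻⁵ / 7.24×10⁻⁶ = 9.67×10⁻¹¹ F.
U = ½CV² = ½ × 9.67×10⁻¹¹ × (14.1)² = 9.61×10⁻⁹ J.

U ≈ 9.61 nJ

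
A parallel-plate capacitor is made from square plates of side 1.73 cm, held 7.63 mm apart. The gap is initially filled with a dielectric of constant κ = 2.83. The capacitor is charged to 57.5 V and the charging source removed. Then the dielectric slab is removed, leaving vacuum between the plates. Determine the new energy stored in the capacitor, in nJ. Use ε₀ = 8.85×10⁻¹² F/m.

U ≈ 4.60 nJ

A = (1.73 cm)² = 2.99×10⁻⁴ m².
Initially C₁ = κε₀A/d = 2.83 × 8.85×10⁻¹² × 2.99×10⁻⁴ / 7.63×10⁻³ = 9.82×10⁻¹³ F.
U₁ = 1.62×10⁻⁹ J.
Isolated ⇒ Q is held fixed. C₂ = 0.353 C₁ and U = Q²/(2C), so U₂/U₁ = C₁/C₂ = 2.83.
U₂ = 2.83 × 1.62×10⁻⁹ = 4.60×10⁻⁹ J.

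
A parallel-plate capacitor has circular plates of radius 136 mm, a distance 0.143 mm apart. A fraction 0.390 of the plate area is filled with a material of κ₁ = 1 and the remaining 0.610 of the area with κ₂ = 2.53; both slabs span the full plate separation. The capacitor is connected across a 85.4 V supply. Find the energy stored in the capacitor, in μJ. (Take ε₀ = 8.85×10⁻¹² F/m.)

U ≈ 25.4 μJ

A = π(136 mm)² = 5.81×10⁻² m².
Side-by-side slabs ⇒ two capacitors in parallel, each spanning the full gap.
C₁ = κ₁ε₀A₁/d = 1.00 × 8.85×10⁻¹² × 2.27×10⁻² / 1.43×10⁻⁴ = 1.40×10⁻⁹ F.
C₂ = κ₂ε₀A₂/d = 2.53 × 8.85×10⁻¹² × 3.54×10⁻² / 1.43×10⁻⁴ = 5.55×10⁻⁹ F.
C = C₁ + C₂ = 6.95×10⁻⁹ F.
U = ½CV² = ½ × 6.95×10⁻⁹ × (85.4)² = 2.54×10⁻⁵ J.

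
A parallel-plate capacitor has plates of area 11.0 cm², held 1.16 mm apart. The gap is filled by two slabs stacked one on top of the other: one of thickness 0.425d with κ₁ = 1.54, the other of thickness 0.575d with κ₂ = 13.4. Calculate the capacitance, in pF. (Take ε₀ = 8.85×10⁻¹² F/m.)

26.3 pF

A = 11.0 cm² = 1.10×10⁻³ m².
Stacked slabs ⇒ two capacitors in series, each with the full plate area.
C₁ = κ₁ε₀A/d₁ = 1.54 × 8.85×10⁻¹² × 1.10×10⁻³ / 4.93×10⁻⁴ = 3.04×10⁻¹¹ F.
C₂ = κ₂ε₀A/d₂ = 13.4 × 8.85×10⁻¹² × 1.10×10⁻³ / 6.67×10⁻⁴ = 1.96×10⁻¹⁰ F.
C = (1/C₁ + 1/C₂)⁻¹ = 2.63×10⁻¹¹ F.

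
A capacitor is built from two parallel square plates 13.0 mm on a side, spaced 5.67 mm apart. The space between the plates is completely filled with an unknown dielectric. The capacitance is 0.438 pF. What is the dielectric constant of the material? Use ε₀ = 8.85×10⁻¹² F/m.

κ ≈ 1.66

A = (13.0 mm)² = 1.69×10⁻⁴ m².
κ = Cd/(ε₀A) = 4.38×10⁻¹³ × 5.67×10⁻³ / (8.85×10⁻¹² × 1.69×10⁻⁴) = 1.66.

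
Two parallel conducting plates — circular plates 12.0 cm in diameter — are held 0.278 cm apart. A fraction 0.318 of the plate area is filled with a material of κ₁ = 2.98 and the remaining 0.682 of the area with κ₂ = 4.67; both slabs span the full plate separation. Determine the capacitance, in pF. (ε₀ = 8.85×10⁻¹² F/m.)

A = π(12.0/2 cm)² = 1.13×10⁻² m².
Side-by-side slabs ⇒ two capacitors in parallel, each spanning the full gap.
C₁ = κ₁ε₀A₁/d = 2.98 × 8.85×10⁻¹² × 3.60×10⁻³ / 2.78×10⁻³ = 3.41×10⁻¹¹ F.
C₂ = κ₂ε₀A₂/d = 4.67 × 8.85×10⁻¹² × 7.71×10⁻³ / 2.78×10⁻³ = 1.15×10⁻¹⁰ F.
C = C₁ + C₂ = 1.49×10⁻¹⁰ F.

149 pF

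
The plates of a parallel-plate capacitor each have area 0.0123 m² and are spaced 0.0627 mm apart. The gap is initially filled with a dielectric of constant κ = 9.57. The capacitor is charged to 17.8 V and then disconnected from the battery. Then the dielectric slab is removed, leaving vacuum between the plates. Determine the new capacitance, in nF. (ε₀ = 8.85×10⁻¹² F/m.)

Initially C₁ = κε₀A/d = 9.57 × 8.85×10⁻¹² × 1.23×10⁻² / 6.27×10⁻⁵ = 1.66×10⁻⁸ F.
C = κε₀A/d scales with κ, so C₂/C₁ = 1/κ = 1/9.57 = 0.104.
C₂ = 0.104 × 1.66×10⁻⁸ = 1.74×10⁻⁹ F.

1.74 nF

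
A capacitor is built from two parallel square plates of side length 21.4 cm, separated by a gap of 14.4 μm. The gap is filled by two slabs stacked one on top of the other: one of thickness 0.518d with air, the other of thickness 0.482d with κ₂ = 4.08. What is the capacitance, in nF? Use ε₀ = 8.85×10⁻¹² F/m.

44.2 nF

A = (21.4 cm)² = 4.58×10⁻² m².
Stacked slabs ⇒ two capacitors in series, each with the full plate area.
C₁ = κ₁ε₀A/d₁ = 1.00 × 8.85×10⁻¹² × 4.58×10⁻² / 7.46×10⁻⁶ = 5.43×10⁻⁸ F.
C₂ = κ₂ε₀A/d₂ = 4.08 × 8.85×10⁻¹² × 4.58×10⁻² / 6.94×10⁻⁶ = 2.38×10⁻⁷ F.
C = (1/C₁ + 1/C₂)⁻¹ = 4.42×10⁻⁸ F.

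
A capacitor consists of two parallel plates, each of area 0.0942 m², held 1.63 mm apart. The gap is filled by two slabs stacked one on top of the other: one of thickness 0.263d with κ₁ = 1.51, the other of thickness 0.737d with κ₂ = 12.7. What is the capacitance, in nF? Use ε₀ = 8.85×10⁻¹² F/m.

Stacked slabs ⇒ two capacitors in series, each with the full plate area.
C₁ = κ₁ε₀A/d₁ = 1.51 × 8.85×10⁻¹² × 9.42×10⁻² / 4.29×10⁻⁴ = 2.94×10⁻⁹ F.
C₂ = κ₂ε₀A/d₂ = 12.7 × 8.85×10⁻¹² × 9.42×10⁻² / 1.20×10⁻³ = 8.81×10⁻⁹ F.
C = (1/C₁ + 1/C₂)⁻¹ = 2.20×10⁻⁹ F.

C ≈ 2.20 nF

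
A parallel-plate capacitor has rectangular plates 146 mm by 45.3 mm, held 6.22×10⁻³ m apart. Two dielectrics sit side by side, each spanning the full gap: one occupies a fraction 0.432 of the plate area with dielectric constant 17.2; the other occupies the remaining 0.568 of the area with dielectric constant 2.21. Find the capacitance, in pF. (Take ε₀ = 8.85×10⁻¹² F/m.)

81.7 pF

A = 146 × 45.3 mm² = 6.61×10⁻³ m².
Side-by-side slabs ⇒ two capacitors in parallel, each spanning the full gap.
C₁ = κ₁ε₀A₁/d = 17.2 × 8.85×10⁻¹² × 2.86×10⁻³ / 6.22×10⁻³ = 6.99×10⁻¹¹ F.
C₂ = κ₂ε₀A₂/d = 2.21 × 8.85×10⁻¹² × 3.76×10⁻³ / 6.22×10⁻³ = 1.18×10⁻¹¹ F.
C = C₁ + C₂ = 8.17×10⁻¹¹ F.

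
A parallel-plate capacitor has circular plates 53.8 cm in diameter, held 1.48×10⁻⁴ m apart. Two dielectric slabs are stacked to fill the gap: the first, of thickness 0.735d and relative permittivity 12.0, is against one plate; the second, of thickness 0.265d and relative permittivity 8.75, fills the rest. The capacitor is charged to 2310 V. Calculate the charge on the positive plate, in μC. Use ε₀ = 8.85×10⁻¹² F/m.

343 μC

A = π(53.8/2 cm)² = 0.227 m².
Stacked slabs ⇒ two capacitors in series, each with the full plate area.
C₁ = κ₁ε₀A/d₁ = 12.0 × 8.85×10⁻¹² × 0.227 / 1.09×10⁻⁴ = 2.22×10⁻⁷ F.
C₂ = κ₂ε₀A/d₂ = 8.75 × 8.85×10⁻¹² × 0.227 / 3.92×10⁻⁵ = 4.49×10⁻⁷ F.
C = (1/C₁ + 1/C₂)⁻¹ = 1.49×10⁻⁷ F.
Q = CV = 1.49×10⁻⁷ × 2310 = 3.43×10⁻⁴ C.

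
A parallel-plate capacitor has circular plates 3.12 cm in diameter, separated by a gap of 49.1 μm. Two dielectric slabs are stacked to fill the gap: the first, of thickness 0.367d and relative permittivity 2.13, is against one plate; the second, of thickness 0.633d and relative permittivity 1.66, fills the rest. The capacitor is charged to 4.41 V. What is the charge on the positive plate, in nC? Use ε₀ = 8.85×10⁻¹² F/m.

A = π(3.12/2 cm)² = 7.65×10⁻⁴ m².
Stacked slabs ⇒ two capacitors in series, each with the full plate area.
C₁ = κ₁ε₀A/d₁ = 2.13 × 8.85×10⁻¹² × 7.65×10⁻⁴ / 1.80×10⁻⁵ = 8.00×10⁻¹⁰ F.
C₂ = κ₂ε₀A/d₂ = 1.66 × 8.85×10⁻¹² × 7.65×10⁻⁴ / 3.11×10⁻⁵ = 3.61×10⁻¹⁰ F.
C = (1/C₁ + 1/C₂)⁻¹ = 2.49×10⁻¹⁰ F.
Q = CV = 2.49×10⁻¹⁰ × 4.41 = 1.10×10⁻⁹ C.

1.10 nC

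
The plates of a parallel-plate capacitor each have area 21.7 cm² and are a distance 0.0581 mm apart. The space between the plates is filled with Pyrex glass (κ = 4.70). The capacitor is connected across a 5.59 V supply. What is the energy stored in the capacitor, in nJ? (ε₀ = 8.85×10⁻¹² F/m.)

A = 21.7 cm² = 2.17×10⁻³ m².
C = κε₀A/d = 4.70 × 8.85×10⁻¹² × 2.17×10⁻³ / 5.81×10⁻⁵ = 1.55×10⁻⁹ F.
U = ½CV² = ½ × 1.55×10⁻⁹ × (5.59)² = 2.43×10⁻⁸ J.

24.3 nJ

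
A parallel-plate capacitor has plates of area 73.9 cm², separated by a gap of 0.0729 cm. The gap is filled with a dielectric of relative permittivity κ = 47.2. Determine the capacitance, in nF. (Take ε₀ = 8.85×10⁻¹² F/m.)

A = 73.9 cm² = 7.39×10⁻³ m².
C = κε₀A/d = 47.2 × 8.85×10⁻¹² × 7.39×10⁻³ / 7.29×10⁻⁴ = 4.23×10⁻⁹ F.

C ≈ 4.23 nF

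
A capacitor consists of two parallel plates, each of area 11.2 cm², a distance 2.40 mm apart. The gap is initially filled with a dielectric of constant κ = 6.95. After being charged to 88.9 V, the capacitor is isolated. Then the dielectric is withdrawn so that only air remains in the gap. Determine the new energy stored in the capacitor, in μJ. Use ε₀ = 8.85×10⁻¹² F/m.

U ≈ 0.788 μJ

A = 11.2 cm² = 1.12×10⁻³ m².
Initially C₁ = κε₀A/d = 6.95 × 8.85×10⁻¹² × 1.12×10⁻³ / 2.40×10⁻³ = 2.87×10⁻¹¹ F.
U₁ = 1.13×10⁻⁷ J.
Isolated ⇒ Q is held fixed. C₂ = 0.144 C₁ and U = Q²/(2C), so U₂/U₁ = C₁/C₂ = 6.95.
U₂ = 6.95 × 1.13×10⁻⁷ = 7.88×10⁻⁷ J.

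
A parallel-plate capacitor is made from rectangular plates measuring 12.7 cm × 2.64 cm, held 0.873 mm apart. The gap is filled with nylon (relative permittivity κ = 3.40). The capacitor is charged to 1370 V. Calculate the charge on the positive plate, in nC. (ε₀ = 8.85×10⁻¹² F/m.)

A = 12.7 × 2.64 cm² = 3.35×10⁻³ m².
C = κε₀A/d = 3.40 × 8.85×10⁻¹² × 3.35×10⁻³ / 8.73×10⁻⁴ = 1.16×10⁻¹⁰ F.
Q = CV = 1.16×10⁻¹⁰ × 1370 = 1.58×10⁻⁷ C.

Q ≈ 158 nC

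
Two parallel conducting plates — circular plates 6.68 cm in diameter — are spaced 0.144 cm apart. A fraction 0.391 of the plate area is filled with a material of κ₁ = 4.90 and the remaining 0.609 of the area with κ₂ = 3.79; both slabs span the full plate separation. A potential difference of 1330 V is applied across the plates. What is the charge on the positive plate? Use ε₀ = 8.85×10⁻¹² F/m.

121 nC

A = π(6.68/2 cm)² = 3.50×10⁻³ m².
Side-by-side slabs ⇒ two capacitors in parallel, each spanning the full gap.
C₁ = κ₁ε₀A₁/d = 4.90 × 8.85×10⁻¹² × 1.37×10⁻³ / 1.44×10⁻³ = 4.13×10⁻¹¹ F.
C₂ = κ₂ε₀A₂/d = 3.79 × 8.85×10⁻¹² × 2.13×10⁻³ / 1.44×10⁻³ = 4.97×10⁻¹¹ F.
C = C₁ + C₂ = 9.10×10⁻¹¹ F.
Q = CV = 9.10×10⁻¹¹ × 1330 = 1.21×10⁻⁷ C.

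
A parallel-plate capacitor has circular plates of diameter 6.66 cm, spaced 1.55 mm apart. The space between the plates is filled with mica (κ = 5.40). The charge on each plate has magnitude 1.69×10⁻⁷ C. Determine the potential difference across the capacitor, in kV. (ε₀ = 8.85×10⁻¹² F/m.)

A = π(6.66/2 cm)² = 3.48×10⁻³ m².
C = κε₀A/d = 5.40 × 8.85×10⁻¹² × 3.48×10⁻³ / 1.55×10⁻³ = 1.07×10⁻¹⁰ F.
V = Q/C = 1.69×10⁻⁷ / 1.07×10⁻¹⁰ = 1.57×10³ V.

1.57 kV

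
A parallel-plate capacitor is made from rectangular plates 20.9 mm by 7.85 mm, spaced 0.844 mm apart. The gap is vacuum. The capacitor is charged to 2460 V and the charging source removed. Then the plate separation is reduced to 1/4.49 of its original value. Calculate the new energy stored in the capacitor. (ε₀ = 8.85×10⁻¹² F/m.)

1.16 μJ

A = 20.9 × 7.85 mm² = 1.64×10⁻⁴ m².
Initially C₁ = ε₀A/d = 8.85×10⁻¹² × 1.64×10⁻⁴ / 8.44×10⁻⁴ = 1.72×10⁻¹² F.
U₁ = 5.21×10⁻⁶ J.
Isolated ⇒ Q is held fixed. C₂ = 4.49 C₁ and U = Q²/(2C), so U₂/U₁ = C₁/C₂ = 0.223.
U₂ = 0.223 × 5.21×10⁻⁶ = 1.16×10⁻⁶ J.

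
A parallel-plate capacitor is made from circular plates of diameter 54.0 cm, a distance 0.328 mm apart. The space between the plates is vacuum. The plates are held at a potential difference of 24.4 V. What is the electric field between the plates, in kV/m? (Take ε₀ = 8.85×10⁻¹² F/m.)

E ≈ 74.4 kV/m

E = V/d = 24.4 / 3.28×10⁻⁴ = 7.44×10⁴ V/m.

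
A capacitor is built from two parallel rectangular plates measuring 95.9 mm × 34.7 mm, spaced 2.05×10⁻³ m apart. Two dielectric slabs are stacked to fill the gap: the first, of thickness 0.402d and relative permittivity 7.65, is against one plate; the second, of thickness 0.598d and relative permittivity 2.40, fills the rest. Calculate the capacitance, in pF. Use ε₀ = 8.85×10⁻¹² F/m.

47.6 pF

A = 95.9 × 34.7 mm² = 3.33×10⁻³ m².
Stacked slabs ⇒ two capacitors in series, each with the full plate area.
C₁ = κ₁ε₀A/d₁ = 7.65 × 8.85×10⁻¹² × 3.33×10⁻³ / 8.24×10⁻⁴ = 2.73×10⁻¹⁰ F.
C₂ = κ₂ε₀A/d₂ = 2.40 × 8.85×10⁻¹² × 3.33×10⁻³ / 1.23×10⁻³ = 5.77×10⁻¹¹ F.
C = (1/C₁ + 1/C₂)⁻¹ = 4.76×10⁻¹¹ F.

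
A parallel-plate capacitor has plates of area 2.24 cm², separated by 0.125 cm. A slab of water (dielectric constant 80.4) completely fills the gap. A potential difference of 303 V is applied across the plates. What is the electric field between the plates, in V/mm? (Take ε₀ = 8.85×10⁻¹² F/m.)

E ≈ 242 V/mm

E = V/d = 303 / 1.25×10⁻³ = 2.42×10⁵ V/m.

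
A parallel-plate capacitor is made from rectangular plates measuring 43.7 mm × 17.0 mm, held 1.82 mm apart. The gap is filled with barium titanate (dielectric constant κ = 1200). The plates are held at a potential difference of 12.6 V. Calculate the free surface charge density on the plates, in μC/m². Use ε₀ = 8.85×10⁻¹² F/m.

73.5 μC/m²

A = 43.7 × 17.0 mm² = 7.43×10⁻⁴ m².
C = κε₀A/d = 1200 × 8.85×10⁻¹² × 7.43×10⁻⁴ / 1.82×10⁻³ = 4.33×10⁻⁹ F.
σ = Q/A = CV/A = 4.33×10⁻⁹ × 12.6 / 7.43×10⁻⁴ = 7.35×10⁻⁵ C/m².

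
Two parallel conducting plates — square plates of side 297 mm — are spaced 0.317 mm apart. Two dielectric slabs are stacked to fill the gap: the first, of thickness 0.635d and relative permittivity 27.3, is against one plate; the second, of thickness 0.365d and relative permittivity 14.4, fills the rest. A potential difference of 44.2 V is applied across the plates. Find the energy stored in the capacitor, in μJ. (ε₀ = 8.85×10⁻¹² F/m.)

A = (297 mm)² = 8.82×10⁻² m².
Stacked slabs ⇒ two capacitors in series, each with the full plate area.
C₁ = κ₁ε₀A/d₁ = 27.3 × 8.85×10⁻¹² × 8.82×10⁻² / 2.01×10⁻⁴ = 1.06×10⁻⁷ F.
C₂ = κ₂ε₀A/d₂ = 14.4 × 8.85×10⁻¹² × 8.82×10⁻² / 1.16×10⁻⁴ = 9.72×10⁻⁸ F.
C = (1/C₁ + 1/C₂)⁻¹ = 5.07×10⁻⁸ F.
U = ½CV² = ½ × 5.07×10⁻⁸ × (44.2)² = 4.95×10⁻⁵ J.

49.5 μJ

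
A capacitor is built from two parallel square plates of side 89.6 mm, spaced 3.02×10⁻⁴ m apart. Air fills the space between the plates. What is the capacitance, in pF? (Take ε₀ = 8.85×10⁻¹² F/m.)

A = (89.6 mm)² = 8.03×10⁻³ m².
C = ε₀A/d = 8.85×10⁻¹² × 8.03×10⁻³ / 3.02×10⁻⁴ = 2.35×10⁻¹⁰ F.

235 pF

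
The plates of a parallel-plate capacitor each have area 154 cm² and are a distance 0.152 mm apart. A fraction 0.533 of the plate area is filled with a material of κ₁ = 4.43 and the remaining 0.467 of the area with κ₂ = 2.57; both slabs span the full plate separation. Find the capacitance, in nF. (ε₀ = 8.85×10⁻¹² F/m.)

3.19 nF

A = 154 cm² = 1.54×10⁻² m².
Side-by-side slabs ⇒ two capacitors in parallel, each spanning the full gap.
C₁ = κ₁ε₀A₁/d = 4.43 × 8.85×10⁻¹² × 8.21×10⁻³ / 1.52×10⁻⁴ = 2.12×10⁻⁹ F.
C₂ = κ₂ε₀A₂/d = 2.57 × 8.85×10⁻¹² × 7.19×10⁻³ / 1.52×10⁻⁴ = 1.08×10⁻⁹ F.
C = C₁ + C₂ = 3.19×10⁻⁹ F.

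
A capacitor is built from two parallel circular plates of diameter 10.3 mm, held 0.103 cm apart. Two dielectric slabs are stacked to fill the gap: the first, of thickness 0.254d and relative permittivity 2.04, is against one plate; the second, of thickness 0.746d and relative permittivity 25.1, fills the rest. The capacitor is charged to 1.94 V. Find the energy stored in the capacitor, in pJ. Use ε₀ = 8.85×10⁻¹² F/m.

A = π(10.3/2 mm)² = 8.33×10⁻⁵ m².
Stacked slabs ⇒ two capacitors in series, each with the full plate area.
C₁ = κ₁ε₀A/d₁ = 2.04 × 8.85×10⁻¹² × 8.33×10⁻⁵ / 2.62×10⁻⁴ = 5.75×10⁻¹² F.
C₂ = κ₂ε₀A/d₂ = 25.1 × 8.85×10⁻¹² × 8.33×10⁻⁵ / 7.68×10⁻⁴ = 2.41×10⁻¹¹ F.
C = (1/C₁ + 1/C₂)⁻¹ = 4.64×10⁻¹² F.
U = ½CV² = ½ × 4.64×10⁻¹² × (1.94)² = 8.74×10⁻¹² J.

8.74 pJ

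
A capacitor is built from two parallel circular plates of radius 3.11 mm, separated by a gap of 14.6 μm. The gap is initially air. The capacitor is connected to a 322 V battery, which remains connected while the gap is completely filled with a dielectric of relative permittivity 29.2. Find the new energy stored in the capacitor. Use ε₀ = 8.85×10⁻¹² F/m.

27.9 μJ

A = π(3.11 mm)² = 3.04×10⁻⁵ m².
Initially C₁ = ε₀A/d = 8.85×10⁻¹² × 3.04×10⁻⁵ / 1.46×10⁻⁵ = 1.84×10⁻¹¹ F.
U₁ = 9.55×10⁻⁷ J.
Battery connected ⇒ V is held fixed. C₂ = 29.2 C₁ and U = ½CV², so U₂/U₁ = C₂/C₁ = 29.2.
U₂ = 29.2 × 9.55×10⁻⁷ = 2.79×10⁻⁵ J.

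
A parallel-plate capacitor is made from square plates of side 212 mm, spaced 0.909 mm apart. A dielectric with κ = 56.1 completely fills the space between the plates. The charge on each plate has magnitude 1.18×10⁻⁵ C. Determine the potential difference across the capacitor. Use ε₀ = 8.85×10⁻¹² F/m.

481 V

A = (212 mm)² = 4.49×10⁻² m².
C = κε₀A/d = 56.1 × 8.85×10⁻¹² × 4.49×10⁻² / 9.09×10⁻⁴ = 2.45×10⁻⁸ F.
V = Q/C = 1.18×10⁻⁵ / 2.45×10⁻⁸ = 4.81×10² V.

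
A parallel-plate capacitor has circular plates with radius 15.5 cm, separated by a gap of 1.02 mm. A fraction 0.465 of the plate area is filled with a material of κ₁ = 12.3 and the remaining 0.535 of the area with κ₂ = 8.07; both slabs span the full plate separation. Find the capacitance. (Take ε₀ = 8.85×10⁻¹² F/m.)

A = π(15.5 cm)² = 7.55×10⁻² m².
Side-by-side slabs ⇒ two capacitors in parallel, each spanning the full gap.
C₁ = κ₁ε₀A₁/d = 12.3 × 8.85×10⁻¹² × 3.51×10⁻² / 1.02×10⁻³ = 3.75×10⁻⁹ F.
C₂ = κ₂ε₀A₂/d = 8.07 × 8.85×10⁻¹² × 4.04×10⁻² / 1.02×10⁻³ = 2.83×10⁻⁹ F.
C = C₁ + C₂ = 6.57×10⁻⁹ F.

C ≈ 6.57 nF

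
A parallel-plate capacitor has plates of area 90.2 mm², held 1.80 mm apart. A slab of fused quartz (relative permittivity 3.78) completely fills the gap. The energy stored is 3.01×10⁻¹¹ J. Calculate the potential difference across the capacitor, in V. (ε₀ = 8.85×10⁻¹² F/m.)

A = 90.2 mm² = 9.02×10⁻⁵ m².
C = κε₀A/d = 3.78 × 8.85×10⁻¹² × 9.02×10⁻⁵ / 1.80×10⁻³ = 1.68×10⁻¹² F.
V = √(2U/C) = √(2 × 3.01×10⁻¹¹ / 1.68×10⁻¹²) = 5.99 V.

5.99 V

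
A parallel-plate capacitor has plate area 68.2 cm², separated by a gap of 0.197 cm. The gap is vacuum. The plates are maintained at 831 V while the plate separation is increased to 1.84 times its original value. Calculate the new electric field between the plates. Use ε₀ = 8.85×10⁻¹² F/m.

229 V/mm

A = 68.2 cm² = 6.82×10⁻³ m².
Initially C₁ = ε₀A/d = 8.85×10⁻¹² × 6.82×10⁻³ / 1.97×10⁻³ = 3.06×10⁻¹¹ F.
E₁ = 4.22×10⁵ V/m.
Battery connected ⇒ V is held fixed. E = V/d, so E₂/E₁ = d₁/d₂ = 0.543.
E₂ = 0.543 × 4.22×10⁵ = 2.29×10⁵ V/m.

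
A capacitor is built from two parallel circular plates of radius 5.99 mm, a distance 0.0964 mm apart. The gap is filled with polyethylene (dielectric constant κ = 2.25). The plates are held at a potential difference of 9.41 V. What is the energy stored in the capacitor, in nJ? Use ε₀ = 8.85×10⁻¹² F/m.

A = π(5.99 mm)² = 1.13×10⁻⁴ m².
C = κε₀A/d = 2.25 × 8.85×10⁻¹² × 1.13×10⁻⁴ / 9.64×10⁻⁵ = 2.33×10⁻¹¹ F.
U = ½CV² = ½ × 2.33×10⁻¹¹ × (9.41)² = 1.03×10⁻⁹ J.

U ≈ 1.03 nJ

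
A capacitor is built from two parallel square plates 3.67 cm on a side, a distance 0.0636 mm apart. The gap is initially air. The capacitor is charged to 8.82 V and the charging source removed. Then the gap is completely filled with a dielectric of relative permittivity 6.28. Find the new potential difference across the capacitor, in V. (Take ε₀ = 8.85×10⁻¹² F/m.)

A = (3.67 cm)² = 1.35×10⁻³ m².
Initially C₁ = ε₀A/d = 8.85×10⁻¹² × 1.35×10⁻³ / 6.36×10⁻⁵ = 1.87×10⁻¹⁰ F.
V₁ = 8.82 V.
Isolated ⇒ Q is held fixed. C₂ = 6.28 C₁ and V = Q/C, so V₂/V₁ = C₁/C₂ = 0.159.
V₂ = 0.159 × 8.82 = 1.40 V.

V ≈ 1.40 V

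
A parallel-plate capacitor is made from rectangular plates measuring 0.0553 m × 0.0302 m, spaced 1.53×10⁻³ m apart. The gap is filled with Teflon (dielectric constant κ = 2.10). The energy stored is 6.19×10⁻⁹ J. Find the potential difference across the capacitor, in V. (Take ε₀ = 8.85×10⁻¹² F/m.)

V ≈ 24.7 V

A = 0.0553 × 0.0302 m² = 1.67×10⁻³ m².
C = κε₀A/d = 2.10 × 8.85×10⁻¹² × 1.67×10⁻³ / 1.53×10⁻³ = 2.03×10⁻¹¹ F.
V = √(2U/C) = √(2 × 6.19×10⁻⁹ / 2.03×10⁻¹¹) = 24.7 V.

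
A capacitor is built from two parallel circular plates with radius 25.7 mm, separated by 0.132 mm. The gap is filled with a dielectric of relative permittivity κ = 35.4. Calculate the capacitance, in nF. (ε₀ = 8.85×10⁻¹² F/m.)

A = π(25.7 mm)² = 2.07×10⁻³ m².
C = κε₀A/d = 35.4 × 8.85×10⁻¹² × 2.07×10⁻³ / 1.32×10⁻⁴ = 4.92×10⁻⁹ F.

4.92 nF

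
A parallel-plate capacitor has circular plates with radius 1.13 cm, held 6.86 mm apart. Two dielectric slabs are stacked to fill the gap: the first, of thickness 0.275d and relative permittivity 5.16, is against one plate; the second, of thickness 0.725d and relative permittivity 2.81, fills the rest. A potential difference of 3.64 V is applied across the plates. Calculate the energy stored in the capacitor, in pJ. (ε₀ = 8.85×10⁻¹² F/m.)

U ≈ 11.0 pJ

A = π(1.13 cm)² = 4.01×10⁻⁴ m².
Stacked slabs ⇒ two capacitors in series, each with the full plate area.
C₁ = κ₁ε₀A/d₁ = 5.16 × 8.85×10⁻¹² × 4.01×10⁻⁴ / 1.89×10⁻³ = 9.71×10⁻¹² F.
C₂ = κ₂ε₀A/d₂ = 2.81 × 8.85×10⁻¹² × 4.01×10⁻⁴ / 4.97×10⁻³ = 2.01×10⁻¹² F.
C = (1/C₁ + 1/C₂)⁻¹ = 1.66×10⁻¹² F.
U = ½CV² = ½ × 1.66×10⁻¹² × (3.64)² = 1.10×10⁻¹¹ J.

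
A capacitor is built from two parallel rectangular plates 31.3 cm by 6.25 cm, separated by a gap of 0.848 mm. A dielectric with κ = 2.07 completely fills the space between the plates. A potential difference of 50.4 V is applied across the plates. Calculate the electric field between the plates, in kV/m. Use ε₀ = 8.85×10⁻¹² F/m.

E = V/d = 50.4 / 8.48×10⁻⁴ = 5.94×10⁴ V/m.

E ≈ 59.4 kV/m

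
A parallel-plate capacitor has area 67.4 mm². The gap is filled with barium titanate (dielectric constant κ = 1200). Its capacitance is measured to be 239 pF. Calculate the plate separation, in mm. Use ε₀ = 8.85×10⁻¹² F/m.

d ≈ 2.99 mm

A = 67.4 mm² = 6.74×10⁻⁵ m².
d = κε₀A/C = 1200 × 8.85×10⁻¹² × 6.74×10⁻⁵ / 2.39×10⁻¹⁰ = 2.99×10⁻³ m.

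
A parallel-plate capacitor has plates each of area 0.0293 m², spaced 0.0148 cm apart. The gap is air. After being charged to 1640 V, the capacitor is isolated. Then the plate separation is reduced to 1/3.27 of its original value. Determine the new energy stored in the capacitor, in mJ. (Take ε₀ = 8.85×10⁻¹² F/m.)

Initially C₁ = ε₀A/d = 8.85×10⁻¹² × 2.93×10⁻² / 1.48×10⁻⁴ = 1.75×10⁻⁹ F.
U₁ = 2.36×10⁻³ J.
Isolated ⇒ Q is held fixed. C₂ = 3.27 C₁ and U = Q²/(2C), so U₂/U₁ = C₁/C₂ = 0.306.
U₂ = 0.306 × 2.36×10⁻³ = 7.21×10⁻⁴ J.

0.721 mJ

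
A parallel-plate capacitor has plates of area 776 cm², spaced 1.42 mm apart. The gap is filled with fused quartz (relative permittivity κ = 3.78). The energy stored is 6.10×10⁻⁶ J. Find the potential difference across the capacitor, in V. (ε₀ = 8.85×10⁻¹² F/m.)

A = 776 cm² = 7.76×10⁻² m².
C = κε₀A/d = 3.78 × 8.85×10⁻¹² × 7.76×10⁻² / 1.42×10⁻³ = 1.83×10⁻⁹ F.
V = √(2U/C) = √(2 × 6.10×10⁻⁶ / 1.83×10⁻⁹) = 81.7 V.

V ≈ 81.7 V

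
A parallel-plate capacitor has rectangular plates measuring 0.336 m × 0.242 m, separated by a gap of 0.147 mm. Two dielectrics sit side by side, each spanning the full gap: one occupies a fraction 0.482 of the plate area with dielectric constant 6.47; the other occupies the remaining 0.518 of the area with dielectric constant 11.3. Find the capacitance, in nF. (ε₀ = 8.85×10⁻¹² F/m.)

A = 0.336 × 0.242 m² = 8.13×10⁻² m².
Side-by-side slabs ⇒ two capacitors in parallel, each spanning the full gap.
C₁ = κ₁ε₀A₁/d = 6.47 × 8.85×10⁻¹² × 3.92×10⁻² / 1.47×10⁻⁴ = 1.53×10⁻⁸ F.
C₂ = κ₂ε₀A₂/d = 11.3 × 8.85×10⁻¹² × 4.21×10⁻² / 1.47×10⁻⁴ = 2.87×10⁻⁸ F.
C = C₁ + C₂ = 4.39×10⁻⁸ F.

43.9 nF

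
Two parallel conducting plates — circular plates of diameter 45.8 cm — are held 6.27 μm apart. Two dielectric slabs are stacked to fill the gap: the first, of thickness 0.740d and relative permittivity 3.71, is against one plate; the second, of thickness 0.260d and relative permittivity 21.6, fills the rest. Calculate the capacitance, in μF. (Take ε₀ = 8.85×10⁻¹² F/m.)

1.10 μF

A = π(45.8/2 cm)² = 0.165 m².
Stacked slabs ⇒ two capacitors in series, each with the full plate area.
C₁ = κ₁ε₀A/d₁ = 3.71 × 8.85×10⁻¹² × 0.165 / 4.64×10⁻⁶ = 1.17×10⁻⁶ F.
C₂ = κ₂ε₀A/d₂ = 21.6 × 8.85×10⁻¹² × 0.165 / 1.63×10⁻⁶ = 1.93×10⁻⁵ F.
C = (1/C₁ + 1/C₂)⁻¹ = 1.10×10⁻⁶ F.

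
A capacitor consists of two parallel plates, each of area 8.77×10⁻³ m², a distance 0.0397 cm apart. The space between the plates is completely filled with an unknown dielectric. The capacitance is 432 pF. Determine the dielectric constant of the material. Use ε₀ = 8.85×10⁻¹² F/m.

2.21

κ = Cd/(ε₀A) = 4.32×10⁻¹⁰ × 3.97×10⁻⁴ / (8.85×10⁻¹² × 8.77×10⁻³) = 2.21.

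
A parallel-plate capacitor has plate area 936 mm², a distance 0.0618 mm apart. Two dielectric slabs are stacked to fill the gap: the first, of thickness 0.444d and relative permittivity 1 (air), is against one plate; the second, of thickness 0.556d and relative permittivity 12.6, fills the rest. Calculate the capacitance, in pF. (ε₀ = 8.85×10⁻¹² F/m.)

A = 936 mm² = 9.36×10⁻⁴ m².
Stacked slabs ⇒ two capacitors in series, each with the full plate area.
C₁ = κ₁ε₀A/d₁ = 1.00 × 8.85×10⁻¹² × 9.36×10⁻⁴ / 2.74×10⁻⁵ = 3.02×10⁻¹⁰ F.
C₂ = κ₂ε₀A/d₂ = 12.6 × 8.85×10⁻¹² × 9.36×10⁻⁴ / 3.44×10⁻⁵ = 3.04×10⁻⁹ F.
C = (1/C₁ + 1/C₂)⁻¹ = 2.75×10⁻¹⁰ F.

275 pF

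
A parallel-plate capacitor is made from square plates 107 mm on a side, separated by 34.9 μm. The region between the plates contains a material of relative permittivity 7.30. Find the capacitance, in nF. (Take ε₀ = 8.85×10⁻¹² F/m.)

21.2 nF

A = (107 mm)² = 1.14×10⁻² m².
C = κε₀A/d = 7.30 × 8.85×10⁻¹² × 1.14×10⁻² / 3.49×10⁻⁵ = 2.12×10⁻⁸ F.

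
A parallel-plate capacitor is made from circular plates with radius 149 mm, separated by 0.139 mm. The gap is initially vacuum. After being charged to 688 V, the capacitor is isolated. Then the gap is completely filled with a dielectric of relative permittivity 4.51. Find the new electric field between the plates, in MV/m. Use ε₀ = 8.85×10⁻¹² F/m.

A = π(149 mm)² = 6.97×10⁻² m².
Initially C₁ = ε₀A/d = 8.85×10⁻¹² × 6.97×10⁻² / 1.39×10⁻⁴ = 4.44×10⁻⁹ F.
E₁ = 4.95×10⁶ V/m.
Isolated ⇒ Q is held fixed. V₂ = Q/C₂ = V₁/4.51; E = V/d, so E₂/E₁ = (V₂/V₁)(d₁/d₂) = 0.222.
E₂ = 0.222 × 4.95×10⁶ = 1.10×10⁶ V/m.

1.10 MV/m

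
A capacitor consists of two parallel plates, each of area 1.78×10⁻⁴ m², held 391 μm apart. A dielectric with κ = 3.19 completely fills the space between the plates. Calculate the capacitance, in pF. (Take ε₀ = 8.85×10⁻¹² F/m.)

12.9 pF

C = κε₀A/d = 3.19 × 8.85×10⁻¹² × 1.78×10⁻⁴ / 3.91×10⁻⁴ = 1.29×10⁻¹¹ F.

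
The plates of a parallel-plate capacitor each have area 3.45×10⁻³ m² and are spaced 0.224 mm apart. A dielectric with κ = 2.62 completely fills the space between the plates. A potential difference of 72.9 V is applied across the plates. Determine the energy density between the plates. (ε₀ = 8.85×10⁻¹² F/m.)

E = V/d = 72.9 / 2.24×10⁻⁴ = 3.25×10⁵ V/m.
u = ½κε₀E² = ½ × 2.62 × 8.85×10⁻¹² × (3.25×10⁵)² = 1.23 J/m³.

1.23 J/m³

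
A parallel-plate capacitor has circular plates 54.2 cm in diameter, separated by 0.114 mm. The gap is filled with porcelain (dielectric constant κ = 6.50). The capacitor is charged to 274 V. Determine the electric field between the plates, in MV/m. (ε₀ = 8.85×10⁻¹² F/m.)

E ≈ 2.40 MV/m

E = V/d = 274 / 1.14×10⁻⁴ = 2.40×10⁶ V/m.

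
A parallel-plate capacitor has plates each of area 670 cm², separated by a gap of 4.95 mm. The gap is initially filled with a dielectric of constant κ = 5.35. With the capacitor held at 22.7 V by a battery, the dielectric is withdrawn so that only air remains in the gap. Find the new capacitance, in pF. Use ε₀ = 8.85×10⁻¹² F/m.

120 pF

A = 670 cm² = 6.70×10⁻² m².
Initially C₁ = κε₀A/d = 5.35 × 8.85×10⁻¹² × 6.70×10⁻² / 4.95×10⁻³ = 6.41×10⁻¹⁰ F.
C = κε₀A/d scales with κ, so C₂/C₁ = 1/κ = 1/5.35 = 0.187.
C₂ = 0.187 × 6.41×10⁻¹⁰ = 1.20×10⁻¹⁰ F.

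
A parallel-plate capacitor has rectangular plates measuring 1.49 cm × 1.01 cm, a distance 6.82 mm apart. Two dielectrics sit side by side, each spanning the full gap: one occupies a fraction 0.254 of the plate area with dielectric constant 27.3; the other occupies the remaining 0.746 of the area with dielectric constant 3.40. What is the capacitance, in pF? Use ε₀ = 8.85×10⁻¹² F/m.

C ≈ 1.85 pF

A = 1.49 × 1.01 cm² = 1.50×10⁻⁴ m².
Side-by-side slabs ⇒ two capacitors in parallel, each spanning the full gap.
C₁ = κ₁ε₀A₁/d = 27.3 × 8.85×10⁻¹² × 3.82×10⁻⁵ / 6.82×10⁻³ = 1.35×10⁻¹² F.
C₂ = κ₂ε₀A₂/d = 3.40 × 8.85×10⁻¹² × 1.12×10⁻⁴ / 6.82×10⁻³ = 4.95×10⁻¹³ F.
C = C₁ + C₂ = 1.85×10⁻¹² F.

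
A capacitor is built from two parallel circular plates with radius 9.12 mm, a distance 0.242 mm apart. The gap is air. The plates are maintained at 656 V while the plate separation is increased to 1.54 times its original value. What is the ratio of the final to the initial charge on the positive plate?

0.649

Battery connected ⇒ V is held fixed.
C₂ = 0.649 C₁ and Q = CV, so Q₂/Q₁ = C₂/C₁ = 0.649.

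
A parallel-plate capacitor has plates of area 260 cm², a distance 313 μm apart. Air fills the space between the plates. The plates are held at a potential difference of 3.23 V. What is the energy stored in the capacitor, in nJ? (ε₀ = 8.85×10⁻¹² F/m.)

A = 260 cm² = 2.60×10⁻² m².
C = ε₀A/d = 8.85×10⁻¹² × 2.60×10⁻² / 3.13×10⁻⁴ = 7.35×10⁻¹⁰ F.
U = ½CV² = ½ × 7.35×10⁻¹⁰ × (3.23)² = 3.83×10⁻⁹ J.

3.83 nJ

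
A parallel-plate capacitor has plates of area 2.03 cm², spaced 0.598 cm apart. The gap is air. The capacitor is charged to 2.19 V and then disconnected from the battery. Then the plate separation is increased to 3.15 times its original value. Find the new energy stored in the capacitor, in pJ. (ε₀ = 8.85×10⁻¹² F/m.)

A = 2.03 cm² = 2.03×10⁻⁴ m².
Initially C₁ = ε₀A/d = 8.85×10⁻¹² × 2.03×10⁻⁴ / 5.98×10⁻³ = 3.00×10⁻¹³ F.
U₁ = 7.20×10⁻¹³ J.
Isolated ⇒ Q is held fixed. C₂ = 0.317 C₁ and U = Q²/(2C), so U₂/U₁ = C₁/C₂ = 3.15.
U₂ = 3.15 × 7.20×10⁻¹³ = 2.27×10⁻¹² J.

U ≈ 2.27 pJ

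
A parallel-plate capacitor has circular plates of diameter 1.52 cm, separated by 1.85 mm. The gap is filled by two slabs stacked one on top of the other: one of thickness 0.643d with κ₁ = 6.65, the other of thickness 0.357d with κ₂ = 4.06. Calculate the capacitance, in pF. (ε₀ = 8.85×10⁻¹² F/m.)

A = π(1.52/2 cm)² = 1.81×10⁻⁴ m².
Stacked slabs ⇒ two capacitors in series, each with the full plate area.
C₁ = κ₁ε₀A/d₁ = 6.65 × 8.85×10⁻¹² × 1.81×10⁻⁴ / 1.19×10⁻³ = 8.98×10⁻¹² F.
C₂ = κ₂ε₀A/d₂ = 4.06 × 8.85×10⁻¹² × 1.81×10⁻⁴ / 6.60×10⁻⁴ = 9.87×10⁻¹² F.
C = (1/C₁ + 1/C₂)⁻¹ = 4.70×10⁻¹² F.

4.70 pF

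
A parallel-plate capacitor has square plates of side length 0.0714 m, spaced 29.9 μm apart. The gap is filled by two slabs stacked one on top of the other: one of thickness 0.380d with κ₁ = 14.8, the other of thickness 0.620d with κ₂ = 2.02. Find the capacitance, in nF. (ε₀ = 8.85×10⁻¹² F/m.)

A = (0.0714 m)² = 5.10×10⁻³ m².
Stacked slabs ⇒ two capacitors in series, each with the full plate area.
C₁ = κ₁ε₀A/d₁ = 14.8 × 8.85×10⁻¹² × 5.10×10⁻³ / 1.14×10⁻⁵ = 5.88×10⁻⁸ F.
C₂ = κ₂ε₀A/d₂ = 2.02 × 8.85×10⁻¹² × 5.10×10⁻³ / 1.85×10⁻⁵ = 4.92×10⁻⁹ F.
C = (1/C₁ + 1/C₂)⁻¹ = 4.54×10⁻⁹ F.

4.54 nF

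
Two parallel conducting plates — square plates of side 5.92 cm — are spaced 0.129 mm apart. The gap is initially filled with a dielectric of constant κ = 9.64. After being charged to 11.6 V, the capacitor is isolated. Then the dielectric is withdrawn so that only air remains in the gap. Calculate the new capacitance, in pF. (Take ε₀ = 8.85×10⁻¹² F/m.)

C ≈ 240 pF

A = (5.92 cm)² = 3.50×10⁻³ m².
Initially C₁ = κε₀A/d = 9.64 × 8.85×10⁻¹² × 3.50×10⁻³ / 1.29×10⁻⁴ = 2.32×10⁻⁹ F.
C = κε₀A/d scales with κ, so C₂/C₁ = 1/κ = 1/9.64 = 0.104.
C₂ = 0.104 × 2.32×10⁻⁹ = 2.40×10⁻¹⁰ F.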